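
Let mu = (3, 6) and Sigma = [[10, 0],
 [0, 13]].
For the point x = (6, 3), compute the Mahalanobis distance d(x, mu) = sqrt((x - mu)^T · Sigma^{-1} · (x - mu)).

Step 1 — centre the observation: (x - mu) = (3, -3).

Step 2 — invert Sigma. det(Sigma) = 10·13 - (0)² = 130.
  Sigma^{-1} = (1/det) · [[d, -b], [-b, a]] = [[0.1, 0],
 [0, 0.0769]].

Step 3 — form the quadratic (x - mu)^T · Sigma^{-1} · (x - mu):
  Sigma^{-1} · (x - mu) = (0.3, -0.2308).
  (x - mu)^T · [Sigma^{-1} · (x - mu)] = (3)·(0.3) + (-3)·(-0.2308) = 1.5923.

Step 4 — take square root: d = √(1.5923) ≈ 1.2619.

d(x, mu) = √(1.5923) ≈ 1.2619


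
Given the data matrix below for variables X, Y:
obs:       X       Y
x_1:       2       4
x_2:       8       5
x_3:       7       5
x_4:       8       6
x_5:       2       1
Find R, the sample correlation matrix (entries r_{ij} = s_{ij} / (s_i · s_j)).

Step 1 — column means:
  mean(X) = (2 + 8 + 7 + 8 + 2) / 5 = 27/5 = 5.4
  mean(Y) = (4 + 5 + 5 + 6 + 1) / 5 = 21/5 = 4.2

Step 2 — sample variances and covariances s[i,j] = (1/(n-1)) · Σ_k (x_{k,i} - mean_i) · (x_{k,j} - mean_j), with n-1 = 4:
  s[X,X] = ((-3.4)·(-3.4) + (2.6)·(2.6) + (1.6)·(1.6) + (2.6)·(2.6) + (-3.4)·(-3.4)) / 4 = 39.2/4 = 9.8
  s[X,Y] = ((-3.4)·(-0.2) + (2.6)·(0.8) + (1.6)·(0.8) + (2.6)·(1.8) + (-3.4)·(-3.2)) / 4 = 19.6/4 = 4.9
  s[Y,Y] = ((-0.2)·(-0.2) + (0.8)·(0.8) + (0.8)·(0.8) + (1.8)·(1.8) + (-3.2)·(-3.2)) / 4 = 14.8/4 = 3.7
  Sample standard deviations s_i = √(s[i,i]):
  s(X) = √(9.8) = 3.1305
  s(Y) = √(3.7) = 1.9235

Step 3 — r_{ij} = s_{ij} / (s_i · s_j):
  r[X,X] = 1 (diagonal).
  r[X,Y] = 4.9 / (3.1305 · 1.9235) = 4.9 / 6.0216 = 0.8137
  r[Y,Y] = 1 (diagonal).

R is symmetric with unit diagonal. Assembling:

R = [[1, 0.8137],
 [0.8137, 1]]


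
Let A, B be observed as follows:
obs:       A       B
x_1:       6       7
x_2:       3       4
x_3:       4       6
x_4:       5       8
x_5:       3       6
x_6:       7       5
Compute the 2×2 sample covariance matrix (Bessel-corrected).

Step 1 — column means:
  mean(A) = (6 + 3 + 4 + 5 + 3 + 7) / 6 = 28/6 = 4.6667
  mean(B) = (7 + 4 + 6 + 8 + 6 + 5) / 6 = 36/6 = 6

Step 2 — sample covariance S[i,j] = (1/(n-1)) · Σ_k (x_{k,i} - mean_i) · (x_{k,j} - mean_j), with n-1 = 5.
  S[A,A] = ((1.3333)·(1.3333) + (-1.6667)·(-1.6667) + (-0.6667)·(-0.6667) + (0.3333)·(0.3333) + (-1.6667)·(-1.6667) + (2.3333)·(2.3333)) / 5 = 13.3333/5 = 2.6667
  S[A,B] = ((1.3333)·(1) + (-1.6667)·(-2) + (-0.6667)·(0) + (0.3333)·(2) + (-1.6667)·(0) + (2.3333)·(-1)) / 5 = 3/5 = 0.6
  S[B,B] = ((1)·(1) + (-2)·(-2) + (0)·(0) + (2)·(2) + (0)·(0) + (-1)·(-1)) / 5 = 10/5 = 2

S is symmetric (S[j,i] = S[i,j]). Assembling:

S = [[2.6667, 0.6],
 [0.6, 2]]


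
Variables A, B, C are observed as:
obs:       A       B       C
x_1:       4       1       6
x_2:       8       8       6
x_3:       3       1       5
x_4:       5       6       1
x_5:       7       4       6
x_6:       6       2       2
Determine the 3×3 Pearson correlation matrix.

Step 1 — column means:
  mean(A) = (4 + 8 + 3 + 5 + 7 + 6) / 6 = 33/6 = 5.5
  mean(B) = (1 + 8 + 1 + 6 + 4 + 2) / 6 = 22/6 = 3.6667
  mean(C) = (6 + 6 + 5 + 1 + 6 + 2) / 6 = 26/6 = 4.3333

Step 2 — sample variances and covariances s[i,j] = (1/(n-1)) · Σ_k (x_{k,i} - mean_i) · (x_{k,j} - mean_j), with n-1 = 5:
  s[A,A] = ((-1.5)·(-1.5) + (2.5)·(2.5) + (-2.5)·(-2.5) + (-0.5)·(-0.5) + (1.5)·(1.5) + (0.5)·(0.5)) / 5 = 17.5/5 = 3.5
  s[A,B] = ((-1.5)·(-2.6667) + (2.5)·(4.3333) + (-2.5)·(-2.6667) + (-0.5)·(2.3333) + (1.5)·(0.3333) + (0.5)·(-1.6667)) / 5 = 20/5 = 4
  s[A,C] = ((-1.5)·(1.6667) + (2.5)·(1.6667) + (-2.5)·(0.6667) + (-0.5)·(-3.3333) + (1.5)·(1.6667) + (0.5)·(-2.3333)) / 5 = 3/5 = 0.6
  s[B,B] = ((-2.6667)·(-2.6667) + (4.3333)·(4.3333) + (-2.6667)·(-2.6667) + (2.3333)·(2.3333) + (0.3333)·(0.3333) + (-1.6667)·(-1.6667)) / 5 = 41.3333/5 = 8.2667
  s[B,C] = ((-2.6667)·(1.6667) + (4.3333)·(1.6667) + (-2.6667)·(0.6667) + (2.3333)·(-3.3333) + (0.3333)·(1.6667) + (-1.6667)·(-2.3333)) / 5 = -2.3333/5 = -0.4667
  s[C,C] = ((1.6667)·(1.6667) + (1.6667)·(1.6667) + (0.6667)·(0.6667) + (-3.3333)·(-3.3333) + (1.6667)·(1.6667) + (-2.3333)·(-2.3333)) / 5 = 25.3333/5 = 5.0667
  Sample standard deviations s_i = √(s[i,i]):
  s(A) = √(3.5) = 1.8708
  s(B) = √(8.2667) = 2.8752
  s(C) = √(5.0667) = 2.2509

Step 3 — r_{ij} = s_{ij} / (s_i · s_j):
  r[A,A] = 1 (diagonal).
  r[A,B] = 4 / (1.8708 · 2.8752) = 4 / 5.379 = 0.7436
  r[A,C] = 0.6 / (1.8708 · 2.2509) = 0.6 / 4.2111 = 0.1425
  r[B,B] = 1 (diagonal).
  r[B,C] = -0.4667 / (2.8752 · 2.2509) = -0.4667 / 6.4718 = -0.0721
  r[C,C] = 1 (diagonal).

R is symmetric with unit diagonal. Assembling:

R = [[1, 0.7436, 0.1425],
 [0.7436, 1, -0.0721],
 [0.1425, -0.0721, 1]]


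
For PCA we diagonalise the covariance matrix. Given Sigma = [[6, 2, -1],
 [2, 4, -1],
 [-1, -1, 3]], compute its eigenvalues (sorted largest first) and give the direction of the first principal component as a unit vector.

Step 1 — characteristic polynomial p(λ) = det(λI - Sigma) = λ³ - tr·λ² + c_1·λ - det, where tr = trace, c_1 = sum of the principal 2×2 minors, det = det(Sigma):
  tr = 6 + 4 + 3 = 13,
  c_1 = (6·4 - (2)²) + (6·3 - (-1)²) + (4·3 - (-1)²) = 20 + 17 + 11 = 48,
  det = 6·(4·3 - (-1)²) - (2)·((2)·3 - (-1)·(-1)) + (-1)·((2)·(-1) - 4·(-1)) = 6·(11) - (2)·(5) + (-1)·(2) = 54.
  So p(λ) = λ³ - 13λ² + 48λ - 54.
Step 2 — look for an integer root (rational root theorem: any rational root is an integer divisor of 54). Testing λ = 3:
  p(3) = 27 - 117 + 144 - 54 = 0  ✓
  Dividing out (λ - 3): p(λ) = (λ - 3)(λ² - 10λ + 18).
Step 3 — remaining eigenvalues from the quadratic λ² - 10λ + 18 = 0:
  Δ = 10² - 4·18 = 100 - 72 = 28,  λ = (10 ± √28)/2 = (10 ± 5.2915)/2 ≈ 7.6458 or 2.3542.
  Sorted: λ_1 = 7.6458,  λ_2 = 3,  λ_3 = 2.3542  (check: sum = 13 = tr ✓).

Step 4 — unit eigenvector for λ_1 ≈ 7.6458: v spans the null space of (Sigma - λ_1 I), whose rows are
  r_1 = (-1.6458, 2, -1),  r_2 = (2, -3.6458, -1),  r_3 = (-1, -1, -4.6458).
  v is orthogonal to every row, so take v ∝ r_1 × r_2 = ((2)·(-1) - (-1)·(-3.6458), (-1)·(2) - (-1.6458)·(-1), (-1.6458)·(-3.6458) - (2)·(2)) ≈ (-5.6458, -3.6458, 2).
  Rescale (multiply by -1 so the first nonzero entry is positive): u = (5.6458, 3.6458, -2).
  ||u|| = √((5.6458)² + (3.6458)² + (-2)²) = √(49.166) ≈ 7.0118,  v_1 = u/||u|| ≈ (0.8052, 0.5199, -0.2852) (||v_1|| = 1).

λ_1 = 7.6458,  λ_2 = 3,  λ_3 = 2.3542;  v_1 ≈ (0.8052, 0.5199, -0.2852)


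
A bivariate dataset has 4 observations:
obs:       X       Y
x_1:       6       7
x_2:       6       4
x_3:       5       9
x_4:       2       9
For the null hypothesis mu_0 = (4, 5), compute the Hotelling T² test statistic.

Step 1 — sample mean vector:
  mean(X) = (6 + 6 + 5 + 2) / 4 = 19/4 = 4.75
  mean(Y) = (7 + 4 + 9 + 9) / 4 = 29/4 = 7.25
  x̄ = (4.75, 7.25),  deviation x̄ - mu_0 = (4.75, 7.25) - (4, 5) = (0.75, 2.25).

Step 2 — sample covariance matrix, S[i,j] = (1/(n-1)) · Σ_k (x_{k,i} - mean_i) · (x_{k,j} - mean_j), divisor n-1 = 3:
  S[X,X] = ((1.25)·(1.25) + (1.25)·(1.25) + (0.25)·(0.25) + (-2.75)·(-2.75)) / 3 = 10.75/3 = 3.5833
  S[X,Y] = ((1.25)·(-0.25) + (1.25)·(-3.25) + (0.25)·(1.75) + (-2.75)·(1.75)) / 3 = -8.75/3 = -2.9167
  S[Y,Y] = ((-0.25)·(-0.25) + (-3.25)·(-3.25) + (1.75)·(1.75) + (1.75)·(1.75)) / 3 = 16.75/3 = 5.5833
  S = [[3.5833, -2.9167],
 [-2.9167, 5.5833]].

Step 3 — invert S. det(S) = 3.5833·5.5833 - (-2.9167)² = 11.5.
  S^{-1} = (1/det) · [[d, -b], [-b, a]] = [[0.4855, 0.2536],
 [0.2536, 0.3116]].

Step 4 — quadratic form (x̄ - mu_0)^T · S^{-1} · (x̄ - mu_0):
  S^{-1} · (x̄ - mu_0) = (0.9348, 0.8913),
  (x̄ - mu_0)^T · [...] = (0.75)·(0.9348) + (2.25)·(0.8913) = 2.7065.

Step 5 — scale by n: T² = 4 · 2.7065 = 10.8261.

T² ≈ 10.8261


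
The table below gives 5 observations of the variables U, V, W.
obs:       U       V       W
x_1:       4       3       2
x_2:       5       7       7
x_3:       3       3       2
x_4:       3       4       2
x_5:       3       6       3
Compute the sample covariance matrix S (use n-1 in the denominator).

Step 1 — column means:
  mean(U) = (4 + 5 + 3 + 3 + 3) / 5 = 18/5 = 3.6
  mean(V) = (3 + 7 + 3 + 4 + 6) / 5 = 23/5 = 4.6
  mean(W) = (2 + 7 + 2 + 2 + 3) / 5 = 16/5 = 3.2

Step 2 — sample covariance S[i,j] = (1/(n-1)) · Σ_k (x_{k,i} - mean_i) · (x_{k,j} - mean_j), with n-1 = 4.
  S[U,U] = ((0.4)·(0.4) + (1.4)·(1.4) + (-0.6)·(-0.6) + (-0.6)·(-0.6) + (-0.6)·(-0.6)) / 4 = 3.2/4 = 0.8
  S[U,V] = ((0.4)·(-1.6) + (1.4)·(2.4) + (-0.6)·(-1.6) + (-0.6)·(-0.6) + (-0.6)·(1.4)) / 4 = 3.2/4 = 0.8
  S[U,W] = ((0.4)·(-1.2) + (1.4)·(3.8) + (-0.6)·(-1.2) + (-0.6)·(-1.2) + (-0.6)·(-0.2)) / 4 = 6.4/4 = 1.6
  S[V,V] = ((-1.6)·(-1.6) + (2.4)·(2.4) + (-1.6)·(-1.6) + (-0.6)·(-0.6) + (1.4)·(1.4)) / 4 = 13.2/4 = 3.3
  S[V,W] = ((-1.6)·(-1.2) + (2.4)·(3.8) + (-1.6)·(-1.2) + (-0.6)·(-1.2) + (1.4)·(-0.2)) / 4 = 13.4/4 = 3.35
  S[W,W] = ((-1.2)·(-1.2) + (3.8)·(3.8) + (-1.2)·(-1.2) + (-1.2)·(-1.2) + (-0.2)·(-0.2)) / 4 = 18.8/4 = 4.7

S is symmetric (S[j,i] = S[i,j]). Assembling:

S = [[0.8, 0.8, 1.6],
 [0.8, 3.3, 3.35],
 [1.6, 3.35, 4.7]]


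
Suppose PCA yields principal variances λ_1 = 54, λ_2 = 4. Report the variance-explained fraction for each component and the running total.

Step 1 — total variance = trace(Sigma) = Σ λ_i = 54 + 4 = 58.

Step 2 — fraction explained by component i = λ_i / Σ λ:
  PC1: 54/58 = 0.931
  PC2: 4/58 = 0.069

Step 3 — cumulative fraction after k components = (λ_1 + ... + λ_k) / Σ λ:
  k = 1: 54/58 = 0.931
  k = 2: (54 + 4)/58 = 58/58 = 1

Summary (fraction, with percent):

explained: PC1 0.931 (93.1%), PC2 0.069 (6.9%);  cumulative: 0.931, 1


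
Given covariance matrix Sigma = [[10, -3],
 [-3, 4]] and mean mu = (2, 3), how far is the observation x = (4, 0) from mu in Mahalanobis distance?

Step 1 — centre the observation: (x - mu) = (2, -3).

Step 2 — invert Sigma. det(Sigma) = 10·4 - (-3)² = 31.
  Sigma^{-1} = (1/det) · [[d, -b], [-b, a]] = [[0.129, 0.0968],
 [0.0968, 0.3226]].

Step 3 — form the quadratic (x - mu)^T · Sigma^{-1} · (x - mu):
  Sigma^{-1} · (x - mu) = (-0.0323, -0.7742).
  (x - mu)^T · [Sigma^{-1} · (x - mu)] = (2)·(-0.0323) + (-3)·(-0.7742) = 2.2581.

Step 4 — take square root: d = √(2.2581) ≈ 1.5027.

d(x, mu) = √(2.2581) ≈ 1.5027


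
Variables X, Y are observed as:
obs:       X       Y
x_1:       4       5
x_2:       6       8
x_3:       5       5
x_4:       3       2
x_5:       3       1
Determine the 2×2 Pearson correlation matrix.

Step 1 — column means:
  mean(X) = (4 + 6 + 5 + 3 + 3) / 5 = 21/5 = 4.2
  mean(Y) = (5 + 8 + 5 + 2 + 1) / 5 = 21/5 = 4.2

Step 2 — sample variances and covariances s[i,j] = (1/(n-1)) · Σ_k (x_{k,i} - mean_i) · (x_{k,j} - mean_j), with n-1 = 4:
  s[X,X] = ((-0.2)·(-0.2) + (1.8)·(1.8) + (0.8)·(0.8) + (-1.2)·(-1.2) + (-1.2)·(-1.2)) / 4 = 6.8/4 = 1.7
  s[X,Y] = ((-0.2)·(0.8) + (1.8)·(3.8) + (0.8)·(0.8) + (-1.2)·(-2.2) + (-1.2)·(-3.2)) / 4 = 13.8/4 = 3.45
  s[Y,Y] = ((0.8)·(0.8) + (3.8)·(3.8) + (0.8)·(0.8) + (-2.2)·(-2.2) + (-3.2)·(-3.2)) / 4 = 30.8/4 = 7.7
  Sample standard deviations s_i = √(s[i,i]):
  s(X) = √(1.7) = 1.3038
  s(Y) = √(7.7) = 2.7749

Step 3 — r_{ij} = s_{ij} / (s_i · s_j):
  r[X,X] = 1 (diagonal).
  r[X,Y] = 3.45 / (1.3038 · 2.7749) = 3.45 / 3.618 = 0.9536
  r[Y,Y] = 1 (diagonal).

R is symmetric with unit diagonal. Assembling:

R = [[1, 0.9536],
 [0.9536, 1]]


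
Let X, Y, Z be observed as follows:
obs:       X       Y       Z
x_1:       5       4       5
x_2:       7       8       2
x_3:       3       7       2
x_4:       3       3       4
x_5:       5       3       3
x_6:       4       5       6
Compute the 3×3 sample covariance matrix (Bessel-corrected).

Step 1 — column means:
  mean(X) = (5 + 7 + 3 + 3 + 5 + 4) / 6 = 27/6 = 4.5
  mean(Y) = (4 + 8 + 7 + 3 + 3 + 5) / 6 = 30/6 = 5
  mean(Z) = (5 + 2 + 2 + 4 + 3 + 6) / 6 = 22/6 = 3.6667

Step 2 — sample covariance S[i,j] = (1/(n-1)) · Σ_k (x_{k,i} - mean_i) · (x_{k,j} - mean_j), with n-1 = 5.
  S[X,X] = ((0.5)·(0.5) + (2.5)·(2.5) + (-1.5)·(-1.5) + (-1.5)·(-1.5) + (0.5)·(0.5) + (-0.5)·(-0.5)) / 5 = 11.5/5 = 2.3
  S[X,Y] = ((0.5)·(-1) + (2.5)·(3) + (-1.5)·(2) + (-1.5)·(-2) + (0.5)·(-2) + (-0.5)·(0)) / 5 = 6/5 = 1.2
  S[X,Z] = ((0.5)·(1.3333) + (2.5)·(-1.6667) + (-1.5)·(-1.6667) + (-1.5)·(0.3333) + (0.5)·(-0.6667) + (-0.5)·(2.3333)) / 5 = -3/5 = -0.6
  S[Y,Y] = ((-1)·(-1) + (3)·(3) + (2)·(2) + (-2)·(-2) + (-2)·(-2) + (0)·(0)) / 5 = 22/5 = 4.4
  S[Y,Z] = ((-1)·(1.3333) + (3)·(-1.6667) + (2)·(-1.6667) + (-2)·(0.3333) + (-2)·(-0.6667) + (0)·(2.3333)) / 5 = -9/5 = -1.8
  S[Z,Z] = ((1.3333)·(1.3333) + (-1.6667)·(-1.6667) + (-1.6667)·(-1.6667) + (0.3333)·(0.3333) + (-0.6667)·(-0.6667) + (2.3333)·(2.3333)) / 5 = 13.3333/5 = 2.6667

S is symmetric (S[j,i] = S[i,j]). Assembling:

S = [[2.3, 1.2, -0.6],
 [1.2, 4.4, -1.8],
 [-0.6, -1.8, 2.6667]]


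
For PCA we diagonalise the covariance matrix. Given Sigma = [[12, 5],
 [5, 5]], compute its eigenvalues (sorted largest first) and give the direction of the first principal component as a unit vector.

Step 1 — characteristic polynomial of 2×2 Sigma:
  det(Sigma - λI) = λ² - trace · λ + det = 0.
  trace = 12 + 5 = 17, det = 12·5 - (5)² = 35.
Step 2 — discriminant:
  Δ = trace² - 4·det = 289 - 140 = 149.
Step 3 — eigenvalues:
  λ = (trace ± √Δ)/2 = (17 ± 12.2066)/2,
  λ_1 = 14.6033,  λ_2 = 2.3967.

Step 4 — unit eigenvector for λ_1: solve (Sigma - λ_1 I)v = 0. First row:
  (12 - 14.6033)·v_x + (5)·v_y = 0, i.e. (-2.6033)·v_x + (5)·v_y = 0,
  so v ∝ (b, λ_1 - a) = (5, 2.6033) = u.
  ||u|| = √((5)² + (2.6033)²) = √(31.7771) ≈ 5.6371,
  v_1 = u/||u|| ≈ (0.887, 0.4618) (||v_1|| = 1).

λ_1 = 14.6033,  λ_2 = 2.3967;  v_1 ≈ (0.887, 0.4618)


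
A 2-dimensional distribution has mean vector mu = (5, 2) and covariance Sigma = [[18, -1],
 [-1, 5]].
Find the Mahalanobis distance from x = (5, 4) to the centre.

Step 1 — centre the observation: (x - mu) = (0, 2).

Step 2 — invert Sigma. det(Sigma) = 18·5 - (-1)² = 89.
  Sigma^{-1} = (1/det) · [[d, -b], [-b, a]] = [[0.0562, 0.0112],
 [0.0112, 0.2022]].

Step 3 — form the quadratic (x - mu)^T · Sigma^{-1} · (x - mu):
  Sigma^{-1} · (x - mu) = (0.0225, 0.4045).
  (x - mu)^T · [Sigma^{-1} · (x - mu)] = (0)·(0.0225) + (2)·(0.4045) = 0.809.

Step 4 — take square root: d = √(0.809) ≈ 0.8994.

d(x, mu) = √(0.809) ≈ 0.8994


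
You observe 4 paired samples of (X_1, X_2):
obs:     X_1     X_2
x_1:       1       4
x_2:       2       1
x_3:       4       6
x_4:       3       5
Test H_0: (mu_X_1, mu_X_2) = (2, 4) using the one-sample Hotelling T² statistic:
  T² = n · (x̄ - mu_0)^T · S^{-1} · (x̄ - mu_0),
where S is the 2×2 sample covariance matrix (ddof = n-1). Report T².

Step 1 — sample mean vector:
  mean(X_1) = (1 + 2 + 4 + 3) / 4 = 10/4 = 2.5
  mean(X_2) = (4 + 1 + 6 + 5) / 4 = 16/4 = 4
  x̄ = (2.5, 4),  deviation x̄ - mu_0 = (2.5, 4) - (2, 4) = (0.5, 0).

Step 2 — sample covariance matrix, S[i,j] = (1/(n-1)) · Σ_k (x_{k,i} - mean_i) · (x_{k,j} - mean_j), divisor n-1 = 3:
  S[X_1,X_1] = ((-1.5)·(-1.5) + (-0.5)·(-0.5) + (1.5)·(1.5) + (0.5)·(0.5)) / 3 = 5/3 = 1.6667
  S[X_1,X_2] = ((-1.5)·(0) + (-0.5)·(-3) + (1.5)·(2) + (0.5)·(1)) / 3 = 5/3 = 1.6667
  S[X_2,X_2] = ((0)·(0) + (-3)·(-3) + (2)·(2) + (1)·(1)) / 3 = 14/3 = 4.6667
  S = [[1.6667, 1.6667],
 [1.6667, 4.6667]].

Step 3 — invert S. det(S) = 1.6667·4.6667 - (1.6667)² = 5.
  S^{-1} = (1/det) · [[d, -b], [-b, a]] = [[0.9333, -0.3333],
 [-0.3333, 0.3333]].

Step 4 — quadratic form (x̄ - mu_0)^T · S^{-1} · (x̄ - mu_0):
  S^{-1} · (x̄ - mu_0) = (0.4667, -0.1667),
  (x̄ - mu_0)^T · [...] = (0.5)·(0.4667) + (0)·(-0.1667) = 0.2333.

Step 5 — scale by n: T² = 4 · 0.2333 = 0.9333.

T² ≈ 0.9333


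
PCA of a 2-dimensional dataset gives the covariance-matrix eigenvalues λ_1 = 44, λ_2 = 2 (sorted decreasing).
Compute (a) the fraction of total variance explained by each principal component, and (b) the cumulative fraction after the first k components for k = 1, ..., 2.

Step 1 — total variance = trace(Sigma) = Σ λ_i = 44 + 2 = 46.

Step 2 — fraction explained by component i = λ_i / Σ λ:
  PC1: 44/46 = 0.9565
  PC2: 2/46 = 0.0435

Step 3 — cumulative fraction after k components = (λ_1 + ... + λ_k) / Σ λ:
  k = 1: 44/46 = 0.9565
  k = 2: (44 + 2)/46 = 46/46 = 1

Summary (fraction, with percent):

explained: PC1 0.9565 (95.65%), PC2 0.0435 (4.35%);  cumulative: 0.9565, 1


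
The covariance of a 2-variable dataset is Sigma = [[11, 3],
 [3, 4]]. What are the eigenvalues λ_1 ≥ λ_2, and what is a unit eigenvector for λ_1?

Step 1 — characteristic polynomial of 2×2 Sigma:
  det(Sigma - λI) = λ² - trace · λ + det = 0.
  trace = 11 + 4 = 15, det = 11·4 - (3)² = 35.
Step 2 — discriminant:
  Δ = trace² - 4·det = 225 - 140 = 85.
Step 3 — eigenvalues:
  λ = (trace ± √Δ)/2 = (15 ± 9.2195)/2,
  λ_1 = 12.1098,  λ_2 = 2.8902.

Step 4 — unit eigenvector for λ_1: solve (Sigma - λ_1 I)v = 0. First row:
  (11 - 12.1098)·v_x + (3)·v_y = 0, i.e. (-1.1098)·v_x + (3)·v_y = 0,
  so v ∝ (b, λ_1 - a) = (3, 1.1098) = u.
  ||u|| = √((3)² + (1.1098)²) = √(10.2316) ≈ 3.1987,
  v_1 = u/||u|| ≈ (0.9379, 0.3469) (||v_1|| = 1).

λ_1 = 12.1098,  λ_2 = 2.8902;  v_1 ≈ (0.9379, 0.3469)


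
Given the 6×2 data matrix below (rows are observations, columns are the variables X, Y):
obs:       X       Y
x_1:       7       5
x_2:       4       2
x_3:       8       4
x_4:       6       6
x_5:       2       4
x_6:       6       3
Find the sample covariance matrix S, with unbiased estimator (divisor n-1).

Step 1 — column means:
  mean(X) = (7 + 4 + 8 + 6 + 2 + 6) / 6 = 33/6 = 5.5
  mean(Y) = (5 + 2 + 4 + 6 + 4 + 3) / 6 = 24/6 = 4

Step 2 — sample covariance S[i,j] = (1/(n-1)) · Σ_k (x_{k,i} - mean_i) · (x_{k,j} - mean_j), with n-1 = 5.
  S[X,X] = ((1.5)·(1.5) + (-1.5)·(-1.5) + (2.5)·(2.5) + (0.5)·(0.5) + (-3.5)·(-3.5) + (0.5)·(0.5)) / 5 = 23.5/5 = 4.7
  S[X,Y] = ((1.5)·(1) + (-1.5)·(-2) + (2.5)·(0) + (0.5)·(2) + (-3.5)·(0) + (0.5)·(-1)) / 5 = 5/5 = 1
  S[Y,Y] = ((1)·(1) + (-2)·(-2) + (0)·(0) + (2)·(2) + (0)·(0) + (-1)·(-1)) / 5 = 10/5 = 2

S is symmetric (S[j,i] = S[i,j]). Assembling:

S = [[4.7, 1],
 [1, 2]]


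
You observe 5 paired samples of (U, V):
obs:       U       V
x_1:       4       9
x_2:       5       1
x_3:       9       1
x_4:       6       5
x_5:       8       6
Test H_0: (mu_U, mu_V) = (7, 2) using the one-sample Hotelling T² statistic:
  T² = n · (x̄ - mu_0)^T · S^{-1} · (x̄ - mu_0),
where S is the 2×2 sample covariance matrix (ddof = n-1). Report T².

Step 1 — sample mean vector:
  mean(U) = (4 + 5 + 9 + 6 + 8) / 5 = 32/5 = 6.4
  mean(V) = (9 + 1 + 1 + 5 + 6) / 5 = 22/5 = 4.4
  x̄ = (6.4, 4.4),  deviation x̄ - mu_0 = (6.4, 4.4) - (7, 2) = (-0.6, 2.4).

Step 2 — sample covariance matrix, S[i,j] = (1/(n-1)) · Σ_k (x_{k,i} - mean_i) · (x_{k,j} - mean_j), divisor n-1 = 4:
  S[U,U] = ((-2.4)·(-2.4) + (-1.4)·(-1.4) + (2.6)·(2.6) + (-0.4)·(-0.4) + (1.6)·(1.6)) / 4 = 17.2/4 = 4.3
  S[U,V] = ((-2.4)·(4.6) + (-1.4)·(-3.4) + (2.6)·(-3.4) + (-0.4)·(0.6) + (1.6)·(1.6)) / 4 = -12.8/4 = -3.2
  S[V,V] = ((4.6)·(4.6) + (-3.4)·(-3.4) + (-3.4)·(-3.4) + (0.6)·(0.6) + (1.6)·(1.6)) / 4 = 47.2/4 = 11.8
  S = [[4.3, -3.2],
 [-3.2, 11.8]].

Step 3 — invert S. det(S) = 4.3·11.8 - (-3.2)² = 40.5.
  S^{-1} = (1/det) · [[d, -b], [-b, a]] = [[0.2914, 0.079],
 [0.079, 0.1062]].

Step 4 — quadratic form (x̄ - mu_0)^T · S^{-1} · (x̄ - mu_0):
  S^{-1} · (x̄ - mu_0) = (0.0148, 0.2074),
  (x̄ - mu_0)^T · [...] = (-0.6)·(0.0148) + (2.4)·(0.2074) = 0.4889.

Step 5 — scale by n: T² = 5 · 0.4889 = 2.4444.

T² ≈ 2.4444


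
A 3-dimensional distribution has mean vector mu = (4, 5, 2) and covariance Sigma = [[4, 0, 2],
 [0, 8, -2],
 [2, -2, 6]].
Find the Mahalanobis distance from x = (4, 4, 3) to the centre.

Step 1 — centre the observation: (x - mu) = (0, -1, 1).

Step 2 — invert Sigma (cofactor / det for 3×3, or solve directly):
  Sigma^{-1} = [[0.3056, -0.0278, -0.1111],
 [-0.0278, 0.1389, 0.0556],
 [-0.1111, 0.0556, 0.2222]].

Step 3 — form the quadratic (x - mu)^T · Sigma^{-1} · (x - mu):
  Sigma^{-1} · (x - mu) = (-0.0833, -0.0833, 0.1667).
  (x - mu)^T · [Sigma^{-1} · (x - mu)] = (0)·(-0.0833) + (-1)·(-0.0833) + (1)·(0.1667) = 0.25.

Step 4 — take square root: d = √(0.25) ≈ 0.5.

d(x, mu) = √(0.25) ≈ 0.5


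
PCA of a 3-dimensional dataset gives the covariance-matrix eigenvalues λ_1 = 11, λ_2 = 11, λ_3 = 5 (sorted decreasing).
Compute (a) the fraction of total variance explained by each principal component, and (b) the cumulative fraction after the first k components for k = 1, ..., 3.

Step 1 — total variance = trace(Sigma) = Σ λ_i = 11 + 11 + 5 = 27.

Step 2 — fraction explained by component i = λ_i / Σ λ:
  PC1: 11/27 = 0.4074
  PC2: 11/27 = 0.4074
  PC3: 5/27 = 0.1852

Step 3 — cumulative fraction after k components = (λ_1 + ... + λ_k) / Σ λ:
  k = 1: 11/27 = 0.4074
  k = 2: (11 + 11)/27 = 22/27 = 0.8148
  k = 3: (11 + 11 + 5)/27 = 27/27 = 1

Summary (fraction, with percent):

explained: PC1 0.4074 (40.74%), PC2 0.4074 (40.74%), PC3 0.1852 (18.52%);  cumulative: 0.4074, 0.8148, 1


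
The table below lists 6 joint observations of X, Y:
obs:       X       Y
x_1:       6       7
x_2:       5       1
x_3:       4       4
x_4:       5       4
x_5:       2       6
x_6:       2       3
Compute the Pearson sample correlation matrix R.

Step 1 — column means:
  mean(X) = (6 + 5 + 4 + 5 + 2 + 2) / 6 = 24/6 = 4
  mean(Y) = (7 + 1 + 4 + 4 + 6 + 3) / 6 = 25/6 = 4.1667

Step 2 — sample variances and covariances s[i,j] = (1/(n-1)) · Σ_k (x_{k,i} - mean_i) · (x_{k,j} - mean_j), with n-1 = 5:
  s[X,X] = ((2)·(2) + (1)·(1) + (0)·(0) + (1)·(1) + (-2)·(-2) + (-2)·(-2)) / 5 = 14/5 = 2.8
  s[X,Y] = ((2)·(2.8333) + (1)·(-3.1667) + (0)·(-0.1667) + (1)·(-0.1667) + (-2)·(1.8333) + (-2)·(-1.1667)) / 5 = 1/5 = 0.2
  s[Y,Y] = ((2.8333)·(2.8333) + (-3.1667)·(-3.1667) + (-0.1667)·(-0.1667) + (-0.1667)·(-0.1667) + (1.8333)·(1.8333) + (-1.1667)·(-1.1667)) / 5 = 22.8333/5 = 4.5667
  Sample standard deviations s_i = √(s[i,i]):
  s(X) = √(2.8) = 1.6733
  s(Y) = √(4.5667) = 2.137

Step 3 — r_{ij} = s_{ij} / (s_i · s_j):
  r[X,X] = 1 (diagonal).
  r[X,Y] = 0.2 / (1.6733 · 2.137) = 0.2 / 3.5758 = 0.0559
  r[Y,Y] = 1 (diagonal).

R is symmetric with unit diagonal. Assembling:

R = [[1, 0.0559],
 [0.0559, 1]]


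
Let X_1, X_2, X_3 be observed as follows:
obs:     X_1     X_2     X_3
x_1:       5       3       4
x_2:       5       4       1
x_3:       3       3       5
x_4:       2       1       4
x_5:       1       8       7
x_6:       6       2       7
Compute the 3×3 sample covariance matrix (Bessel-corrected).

Step 1 — column means:
  mean(X_1) = (5 + 5 + 3 + 2 + 1 + 6) / 6 = 22/6 = 3.6667
  mean(X_2) = (3 + 4 + 3 + 1 + 8 + 2) / 6 = 21/6 = 3.5
  mean(X_3) = (4 + 1 + 5 + 4 + 7 + 7) / 6 = 28/6 = 4.6667

Step 2 — sample covariance S[i,j] = (1/(n-1)) · Σ_k (x_{k,i} - mean_i) · (x_{k,j} - mean_j), with n-1 = 5.
  S[X_1,X_1] = ((1.3333)·(1.3333) + (1.3333)·(1.3333) + (-0.6667)·(-0.6667) + (-1.6667)·(-1.6667) + (-2.6667)·(-2.6667) + (2.3333)·(2.3333)) / 5 = 19.3333/5 = 3.8667
  S[X_1,X_2] = ((1.3333)·(-0.5) + (1.3333)·(0.5) + (-0.6667)·(-0.5) + (-1.6667)·(-2.5) + (-2.6667)·(4.5) + (2.3333)·(-1.5)) / 5 = -11/5 = -2.2
  S[X_1,X_3] = ((1.3333)·(-0.6667) + (1.3333)·(-3.6667) + (-0.6667)·(0.3333) + (-1.6667)·(-0.6667) + (-2.6667)·(2.3333) + (2.3333)·(2.3333)) / 5 = -5.6667/5 = -1.1333
  S[X_2,X_2] = ((-0.5)·(-0.5) + (0.5)·(0.5) + (-0.5)·(-0.5) + (-2.5)·(-2.5) + (4.5)·(4.5) + (-1.5)·(-1.5)) / 5 = 29.5/5 = 5.9
  S[X_2,X_3] = ((-0.5)·(-0.6667) + (0.5)·(-3.6667) + (-0.5)·(0.3333) + (-2.5)·(-0.6667) + (4.5)·(2.3333) + (-1.5)·(2.3333)) / 5 = 7/5 = 1.4
  S[X_3,X_3] = ((-0.6667)·(-0.6667) + (-3.6667)·(-3.6667) + (0.3333)·(0.3333) + (-0.6667)·(-0.6667) + (2.3333)·(2.3333) + (2.3333)·(2.3333)) / 5 = 25.3333/5 = 5.0667

S is symmetric (S[j,i] = S[i,j]). Assembling:

S = [[3.8667, -2.2, -1.1333],
 [-2.2, 5.9, 1.4],
 [-1.1333, 1.4, 5.0667]]


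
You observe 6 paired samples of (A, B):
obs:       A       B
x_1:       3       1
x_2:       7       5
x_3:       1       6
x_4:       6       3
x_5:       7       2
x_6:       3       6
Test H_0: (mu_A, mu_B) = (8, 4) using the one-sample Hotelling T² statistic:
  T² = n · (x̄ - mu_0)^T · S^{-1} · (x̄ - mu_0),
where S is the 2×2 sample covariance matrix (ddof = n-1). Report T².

Step 1 — sample mean vector:
  mean(A) = (3 + 7 + 1 + 6 + 7 + 3) / 6 = 27/6 = 4.5
  mean(B) = (1 + 5 + 6 + 3 + 2 + 6) / 6 = 23/6 = 3.8333
  x̄ = (4.5, 3.8333),  deviation x̄ - mu_0 = (4.5, 3.8333) - (8, 4) = (-3.5, -0.1667).

Step 2 — sample covariance matrix, S[i,j] = (1/(n-1)) · Σ_k (x_{k,i} - mean_i) · (x_{k,j} - mean_j), divisor n-1 = 5:
  S[A,A] = ((-1.5)·(-1.5) + (2.5)·(2.5) + (-3.5)·(-3.5) + (1.5)·(1.5) + (2.5)·(2.5) + (-1.5)·(-1.5)) / 5 = 31.5/5 = 6.3
  S[A,B] = ((-1.5)·(-2.8333) + (2.5)·(1.1667) + (-3.5)·(2.1667) + (1.5)·(-0.8333) + (2.5)·(-1.8333) + (-1.5)·(2.1667)) / 5 = -9.5/5 = -1.9
  S[B,B] = ((-2.8333)·(-2.8333) + (1.1667)·(1.1667) + (2.1667)·(2.1667) + (-0.8333)·(-0.8333) + (-1.8333)·(-1.8333) + (2.1667)·(2.1667)) / 5 = 22.8333/5 = 4.5667
  S = [[6.3, -1.9],
 [-1.9, 4.5667]].

Step 3 — invert S. det(S) = 6.3·4.5667 - (-1.9)² = 25.16.
  S^{-1} = (1/det) · [[d, -b], [-b, a]] = [[0.1815, 0.0755],
 [0.0755, 0.2504]].

Step 4 — quadratic form (x̄ - mu_0)^T · S^{-1} · (x̄ - mu_0):
  S^{-1} · (x̄ - mu_0) = (-0.6479, -0.306),
  (x̄ - mu_0)^T · [...] = (-3.5)·(-0.6479) + (-0.1667)·(-0.306) = 2.3185.

Step 5 — scale by n: T² = 6 · 2.3185 = 13.911.

T² ≈ 13.911


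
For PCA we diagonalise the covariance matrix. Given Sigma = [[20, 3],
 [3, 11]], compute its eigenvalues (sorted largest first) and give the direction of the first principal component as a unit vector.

Step 1 — characteristic polynomial of 2×2 Sigma:
  det(Sigma - λI) = λ² - trace · λ + det = 0.
  trace = 20 + 11 = 31, det = 20·11 - (3)² = 211.
Step 2 — discriminant:
  Δ = trace² - 4·det = 961 - 844 = 117.
Step 3 — eigenvalues:
  λ = (trace ± √Δ)/2 = (31 ± 10.8167)/2,
  λ_1 = 20.9083,  λ_2 = 10.0917.

Step 4 — unit eigenvector for λ_1: solve (Sigma - λ_1 I)v = 0. First row:
  (20 - 20.9083)·v_x + (3)·v_y = 0, i.e. (-0.9083)·v_x + (3)·v_y = 0,
  so v ∝ (b, λ_1 - a) = (3, 0.9083) = u.
  ||u|| = √((3)² + (0.9083)²) = √(9.8251) ≈ 3.1345,
  v_1 = u/||u|| ≈ (0.9571, 0.2898) (||v_1|| = 1).

λ_1 = 20.9083,  λ_2 = 10.0917;  v_1 ≈ (0.9571, 0.2898)


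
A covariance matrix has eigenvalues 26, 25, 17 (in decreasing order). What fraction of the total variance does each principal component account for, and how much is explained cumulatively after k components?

Step 1 — total variance = trace(Sigma) = Σ λ_i = 26 + 25 + 17 = 68.

Step 2 — fraction explained by component i = λ_i / Σ λ:
  PC1: 26/68 = 0.3824
  PC2: 25/68 = 0.3676
  PC3: 17/68 = 0.25

Step 3 — cumulative fraction after k components = (λ_1 + ... + λ_k) / Σ λ:
  k = 1: 26/68 = 0.3824
  k = 2: (26 + 25)/68 = 51/68 = 0.75
  k = 3: (26 + 25 + 17)/68 = 68/68 = 1

Summary (fraction, with percent):

explained: PC1 0.3824 (38.24%), PC2 0.3676 (36.76%), PC3 0.25 (25%);  cumulative: 0.3824, 0.75, 1


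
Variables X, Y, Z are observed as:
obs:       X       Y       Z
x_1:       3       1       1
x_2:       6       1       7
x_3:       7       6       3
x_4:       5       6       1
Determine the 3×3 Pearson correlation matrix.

Step 1 — column means:
  mean(X) = (3 + 6 + 7 + 5) / 4 = 21/4 = 5.25
  mean(Y) = (1 + 1 + 6 + 6) / 4 = 14/4 = 3.5
  mean(Z) = (1 + 7 + 3 + 1) / 4 = 12/4 = 3

Step 2 — sample variances and covariances s[i,j] = (1/(n-1)) · Σ_k (x_{k,i} - mean_i) · (x_{k,j} - mean_j), with n-1 = 3:
  s[X,X] = ((-2.25)·(-2.25) + (0.75)·(0.75) + (1.75)·(1.75) + (-0.25)·(-0.25)) / 3 = 8.75/3 = 2.9167
  s[X,Y] = ((-2.25)·(-2.5) + (0.75)·(-2.5) + (1.75)·(2.5) + (-0.25)·(2.5)) / 3 = 7.5/3 = 2.5
  s[X,Z] = ((-2.25)·(-2) + (0.75)·(4) + (1.75)·(0) + (-0.25)·(-2)) / 3 = 8/3 = 2.6667
  s[Y,Y] = ((-2.5)·(-2.5) + (-2.5)·(-2.5) + (2.5)·(2.5) + (2.5)·(2.5)) / 3 = 25/3 = 8.3333
  s[Y,Z] = ((-2.5)·(-2) + (-2.5)·(4) + (2.5)·(0) + (2.5)·(-2)) / 3 = -10/3 = -3.3333
  s[Z,Z] = ((-2)·(-2) + (4)·(4) + (0)·(0) + (-2)·(-2)) / 3 = 24/3 = 8
  Sample standard deviations s_i = √(s[i,i]):
  s(X) = √(2.9167) = 1.7078
  s(Y) = √(8.3333) = 2.8868
  s(Z) = √(8) = 2.8284

Step 3 — r_{ij} = s_{ij} / (s_i · s_j):
  r[X,X] = 1 (diagonal).
  r[X,Y] = 2.5 / (1.7078 · 2.8868) = 2.5 / 4.9301 = 0.5071
  r[X,Z] = 2.6667 / (1.7078 · 2.8284) = 2.6667 / 4.8305 = 0.5521
  r[Y,Y] = 1 (diagonal).
  r[Y,Z] = -3.3333 / (2.8868 · 2.8284) = -3.3333 / 8.165 = -0.4082
  r[Z,Z] = 1 (diagonal).

R is symmetric with unit diagonal. Assembling:

R = [[1, 0.5071, 0.5521],
 [0.5071, 1, -0.4082],
 [0.5521, -0.4082, 1]]


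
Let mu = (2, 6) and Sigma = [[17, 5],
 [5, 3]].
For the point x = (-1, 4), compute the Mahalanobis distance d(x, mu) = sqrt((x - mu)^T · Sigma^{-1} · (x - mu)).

Step 1 — centre the observation: (x - mu) = (-3, -2).

Step 2 — invert Sigma. det(Sigma) = 17·3 - (5)² = 26.
  Sigma^{-1} = (1/det) · [[d, -b], [-b, a]] = [[0.1154, -0.1923],
 [-0.1923, 0.6538]].

Step 3 — form the quadratic (x - mu)^T · Sigma^{-1} · (x - mu):
  Sigma^{-1} · (x - mu) = (0.0385, -0.7308).
  (x - mu)^T · [Sigma^{-1} · (x - mu)] = (-3)·(0.0385) + (-2)·(-0.7308) = 1.3462.

Step 4 — take square root: d = √(1.3462) ≈ 1.1602.

d(x, mu) = √(1.3462) ≈ 1.1602


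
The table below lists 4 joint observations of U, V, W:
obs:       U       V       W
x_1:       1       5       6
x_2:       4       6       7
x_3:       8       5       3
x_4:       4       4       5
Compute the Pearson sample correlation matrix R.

Step 1 — column means:
  mean(U) = (1 + 4 + 8 + 4) / 4 = 17/4 = 4.25
  mean(V) = (5 + 6 + 5 + 4) / 4 = 20/4 = 5
  mean(W) = (6 + 7 + 3 + 5) / 4 = 21/4 = 5.25

Step 2 — sample variances and covariances s[i,j] = (1/(n-1)) · Σ_k (x_{k,i} - mean_i) · (x_{k,j} - mean_j), with n-1 = 3:
  s[U,U] = ((-3.25)·(-3.25) + (-0.25)·(-0.25) + (3.75)·(3.75) + (-0.25)·(-0.25)) / 3 = 24.75/3 = 8.25
  s[U,V] = ((-3.25)·(0) + (-0.25)·(1) + (3.75)·(0) + (-0.25)·(-1)) / 3 = 0/3 = 0
  s[U,W] = ((-3.25)·(0.75) + (-0.25)·(1.75) + (3.75)·(-2.25) + (-0.25)·(-0.25)) / 3 = -11.25/3 = -3.75
  s[V,V] = ((0)·(0) + (1)·(1) + (0)·(0) + (-1)·(-1)) / 3 = 2/3 = 0.6667
  s[V,W] = ((0)·(0.75) + (1)·(1.75) + (0)·(-2.25) + (-1)·(-0.25)) / 3 = 2/3 = 0.6667
  s[W,W] = ((0.75)·(0.75) + (1.75)·(1.75) + (-2.25)·(-2.25) + (-0.25)·(-0.25)) / 3 = 8.75/3 = 2.9167
  Sample standard deviations s_i = √(s[i,i]):
  s(U) = √(8.25) = 2.8723
  s(V) = √(0.6667) = 0.8165
  s(W) = √(2.9167) = 1.7078

Step 3 — r_{ij} = s_{ij} / (s_i · s_j):
  r[U,U] = 1 (diagonal).
  r[U,V] = 0 / (2.8723 · 0.8165) = 0 / 2.3452 = 0
  r[U,W] = -3.75 / (2.8723 · 1.7078) = -3.75 / 4.9054 = -0.7645
  r[V,V] = 1 (diagonal).
  r[V,W] = 0.6667 / (0.8165 · 1.7078) = 0.6667 / 1.3944 = 0.4781
  r[W,W] = 1 (diagonal).

R is symmetric with unit diagonal. Assembling:

R = [[1, 0, -0.7645],
 [0, 1, 0.4781],
 [-0.7645, 0.4781, 1]]


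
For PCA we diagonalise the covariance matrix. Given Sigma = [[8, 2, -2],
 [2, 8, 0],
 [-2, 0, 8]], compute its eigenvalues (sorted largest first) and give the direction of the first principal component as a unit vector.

Step 1 — characteristic polynomial p(λ) = det(λI - Sigma) = λ³ - tr·λ² + c_1·λ - det, where tr = trace, c_1 = sum of the principal 2×2 minors, det = det(Sigma):
  tr = 8 + 8 + 8 = 24,
  c_1 = (8·8 - (2)²) + (8·8 - (-2)²) + (8·8 - (0)²) = 60 + 60 + 64 = 184,
  det = 8·(8·8 - (0)²) - (2)·((2)·8 - (0)·(-2)) + (-2)·((2)·(0) - 8·(-2)) = 8·(64) - (2)·(16) + (-2)·(16) = 448.
  So p(λ) = λ³ - 24λ² + 184λ - 448.
Step 2 — look for an integer root (rational root theorem: any rational root is an integer divisor of 448). Testing λ = 8:
  p(8) = 512 - 1536 + 1472 - 448 = 0  ✓
  Dividing out (λ - 8): p(λ) = (λ - 8)(λ² - 16λ + 56).
Step 3 — remaining eigenvalues from the quadratic λ² - 16λ + 56 = 0:
  Δ = 16² - 4·56 = 256 - 224 = 32,  λ = (16 ± √32)/2 = (16 ± 5.6569)/2 ≈ 10.8284 or 5.1716.
  Sorted: λ_1 = 10.8284,  λ_2 = 8,  λ_3 = 5.1716  (check: sum = 24 = tr ✓).

Step 4 — unit eigenvector for λ_1 ≈ 10.8284: v spans the null space of (Sigma - λ_1 I), whose rows are
  r_1 = (-2.8284, 2, -2),  r_2 = (2, -2.8284, 0),  r_3 = (-2, 0, -2.8284).
  v is orthogonal to every row, so take v ∝ r_1 × r_2 = ((2)·(0) - (-2)·(-2.8284), (-2)·(2) - (-2.8284)·(0), (-2.8284)·(-2.8284) - (2)·(2)) ≈ (-5.6569, -4, 4).
  Rescale (multiply by -1 so the first nonzero entry is positive): u = (5.6569, 4, -4).
  ||u|| = √((5.6569)² + (4)² + (-4)²) = √(64) ≈ 8,  v_1 = u/||u|| ≈ (0.7071, 0.5, -0.5) (||v_1|| = 1).

λ_1 = 10.8284,  λ_2 = 8,  λ_3 = 5.1716;  v_1 ≈ (0.7071, 0.5, -0.5)


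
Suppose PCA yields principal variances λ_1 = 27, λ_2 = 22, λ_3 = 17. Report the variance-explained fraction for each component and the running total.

Step 1 — total variance = trace(Sigma) = Σ λ_i = 27 + 22 + 17 = 66.

Step 2 — fraction explained by component i = λ_i / Σ λ:
  PC1: 27/66 = 0.4091
  PC2: 22/66 = 0.3333
  PC3: 17/66 = 0.2576

Step 3 — cumulative fraction after k components = (λ_1 + ... + λ_k) / Σ λ:
  k = 1: 27/66 = 0.4091
  k = 2: (27 + 22)/66 = 49/66 = 0.7424
  k = 3: (27 + 22 + 17)/66 = 66/66 = 1

Summary (fraction, with percent):

explained: PC1 0.4091 (40.91%), PC2 0.3333 (33.33%), PC3 0.2576 (25.76%);  cumulative: 0.4091, 0.7424, 1


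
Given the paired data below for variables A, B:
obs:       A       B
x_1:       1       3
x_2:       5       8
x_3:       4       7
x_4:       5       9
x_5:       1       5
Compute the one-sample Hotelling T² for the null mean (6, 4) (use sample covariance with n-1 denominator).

Step 1 — sample mean vector:
  mean(A) = (1 + 5 + 4 + 5 + 1) / 5 = 16/5 = 3.2
  mean(B) = (3 + 8 + 7 + 9 + 5) / 5 = 32/5 = 6.4
  x̄ = (3.2, 6.4),  deviation x̄ - mu_0 = (3.2, 6.4) - (6, 4) = (-2.8, 2.4).

Step 2 — sample covariance matrix, S[i,j] = (1/(n-1)) · Σ_k (x_{k,i} - mean_i) · (x_{k,j} - mean_j), divisor n-1 = 4:
  S[A,A] = ((-2.2)·(-2.2) + (1.8)·(1.8) + (0.8)·(0.8) + (1.8)·(1.8) + (-2.2)·(-2.2)) / 4 = 16.8/4 = 4.2
  S[A,B] = ((-2.2)·(-3.4) + (1.8)·(1.6) + (0.8)·(0.6) + (1.8)·(2.6) + (-2.2)·(-1.4)) / 4 = 18.6/4 = 4.65
  S[B,B] = ((-3.4)·(-3.4) + (1.6)·(1.6) + (0.6)·(0.6) + (2.6)·(2.6) + (-1.4)·(-1.4)) / 4 = 23.2/4 = 5.8
  S = [[4.2, 4.65],
 [4.65, 5.8]].

Step 3 — invert S. det(S) = 4.2·5.8 - (4.65)² = 2.7375.
  S^{-1} = (1/det) · [[d, -b], [-b, a]] = [[2.1187, -1.6986],
 [-1.6986, 1.5342]].

Step 4 — quadratic form (x̄ - mu_0)^T · S^{-1} · (x̄ - mu_0):
  S^{-1} · (x̄ - mu_0) = (-10.0091, 8.4384),
  (x̄ - mu_0)^T · [...] = (-2.8)·(-10.0091) + (2.4)·(8.4384) = 48.2776.

Step 5 — scale by n: T² = 5 · 48.2776 = 241.3881.

T² ≈ 241.3881


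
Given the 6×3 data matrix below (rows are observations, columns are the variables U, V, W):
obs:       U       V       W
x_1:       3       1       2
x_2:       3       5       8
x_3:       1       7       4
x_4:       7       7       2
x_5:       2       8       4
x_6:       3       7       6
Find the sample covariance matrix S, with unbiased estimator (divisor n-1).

Step 1 — column means:
  mean(U) = (3 + 3 + 1 + 7 + 2 + 3) / 6 = 19/6 = 3.1667
  mean(V) = (1 + 5 + 7 + 7 + 8 + 7) / 6 = 35/6 = 5.8333
  mean(W) = (2 + 8 + 4 + 2 + 4 + 6) / 6 = 26/6 = 4.3333

Step 2 — sample covariance S[i,j] = (1/(n-1)) · Σ_k (x_{k,i} - mean_i) · (x_{k,j} - mean_j), with n-1 = 5.
  S[U,U] = ((-0.1667)·(-0.1667) + (-0.1667)·(-0.1667) + (-2.1667)·(-2.1667) + (3.8333)·(3.8333) + (-1.1667)·(-1.1667) + (-0.1667)·(-0.1667)) / 5 = 20.8333/5 = 4.1667
  S[U,V] = ((-0.1667)·(-4.8333) + (-0.1667)·(-0.8333) + (-2.1667)·(1.1667) + (3.8333)·(1.1667) + (-1.1667)·(2.1667) + (-0.1667)·(1.1667)) / 5 = 0.1667/5 = 0.0333
  S[U,W] = ((-0.1667)·(-2.3333) + (-0.1667)·(3.6667) + (-2.1667)·(-0.3333) + (3.8333)·(-2.3333) + (-1.1667)·(-0.3333) + (-0.1667)·(1.6667)) / 5 = -8.3333/5 = -1.6667
  S[V,V] = ((-4.8333)·(-4.8333) + (-0.8333)·(-0.8333) + (1.1667)·(1.1667) + (1.1667)·(1.1667) + (2.1667)·(2.1667) + (1.1667)·(1.1667)) / 5 = 32.8333/5 = 6.5667
  S[V,W] = ((-4.8333)·(-2.3333) + (-0.8333)·(3.6667) + (1.1667)·(-0.3333) + (1.1667)·(-2.3333) + (2.1667)·(-0.3333) + (1.1667)·(1.6667)) / 5 = 6.3333/5 = 1.2667
  S[W,W] = ((-2.3333)·(-2.3333) + (3.6667)·(3.6667) + (-0.3333)·(-0.3333) + (-2.3333)·(-2.3333) + (-0.3333)·(-0.3333) + (1.6667)·(1.6667)) / 5 = 27.3333/5 = 5.4667

S is symmetric (S[j,i] = S[i,j]). Assembling:

S = [[4.1667, 0.0333, -1.6667],
 [0.0333, 6.5667, 1.2667],
 [-1.6667, 1.2667, 5.4667]]


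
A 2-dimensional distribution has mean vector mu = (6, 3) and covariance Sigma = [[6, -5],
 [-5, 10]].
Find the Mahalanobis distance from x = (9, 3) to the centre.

Step 1 — centre the observation: (x - mu) = (3, 0).

Step 2 — invert Sigma. det(Sigma) = 6·10 - (-5)² = 35.
  Sigma^{-1} = (1/det) · [[d, -b], [-b, a]] = [[0.2857, 0.1429],
 [0.1429, 0.1714]].

Step 3 — form the quadratic (x - mu)^T · Sigma^{-1} · (x - mu):
  Sigma^{-1} · (x - mu) = (0.8571, 0.4286).
  (x - mu)^T · [Sigma^{-1} · (x - mu)] = (3)·(0.8571) + (0)·(0.4286) = 2.5714.

Step 4 — take square root: d = √(2.5714) ≈ 1.6036.

d(x, mu) = √(2.5714) ≈ 1.6036


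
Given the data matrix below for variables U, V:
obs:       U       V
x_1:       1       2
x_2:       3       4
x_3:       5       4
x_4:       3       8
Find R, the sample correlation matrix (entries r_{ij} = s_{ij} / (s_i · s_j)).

Step 1 — column means:
  mean(U) = (1 + 3 + 5 + 3) / 4 = 12/4 = 3
  mean(V) = (2 + 4 + 4 + 8) / 4 = 18/4 = 4.5

Step 2 — sample variances and covariances s[i,j] = (1/(n-1)) · Σ_k (x_{k,i} - mean_i) · (x_{k,j} - mean_j), with n-1 = 3:
  s[U,U] = ((-2)·(-2) + (0)·(0) + (2)·(2) + (0)·(0)) / 3 = 8/3 = 2.6667
  s[U,V] = ((-2)·(-2.5) + (0)·(-0.5) + (2)·(-0.5) + (0)·(3.5)) / 3 = 4/3 = 1.3333
  s[V,V] = ((-2.5)·(-2.5) + (-0.5)·(-0.5) + (-0.5)·(-0.5) + (3.5)·(3.5)) / 3 = 19/3 = 6.3333
  Sample standard deviations s_i = √(s[i,i]):
  s(U) = √(2.6667) = 1.633
  s(V) = √(6.3333) = 2.5166

Step 3 — r_{ij} = s_{ij} / (s_i · s_j):
  r[U,U] = 1 (diagonal).
  r[U,V] = 1.3333 / (1.633 · 2.5166) = 1.3333 / 4.1096 = 0.3244
  r[V,V] = 1 (diagonal).

R is symmetric with unit diagonal. Assembling:

R = [[1, 0.3244],
 [0.3244, 1]]


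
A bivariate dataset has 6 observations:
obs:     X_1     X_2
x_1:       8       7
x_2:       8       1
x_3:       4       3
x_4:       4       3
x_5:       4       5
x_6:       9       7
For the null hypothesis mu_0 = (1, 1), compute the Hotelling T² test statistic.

Step 1 — sample mean vector:
  mean(X_1) = (8 + 8 + 4 + 4 + 4 + 9) / 6 = 37/6 = 6.1667
  mean(X_2) = (7 + 1 + 3 + 3 + 5 + 7) / 6 = 26/6 = 4.3333
  x̄ = (6.1667, 4.3333),  deviation x̄ - mu_0 = (6.1667, 4.3333) - (1, 1) = (5.1667, 3.3333).

Step 2 — sample covariance matrix, S[i,j] = (1/(n-1)) · Σ_k (x_{k,i} - mean_i) · (x_{k,j} - mean_j), divisor n-1 = 5:
  S[X_1,X_1] = ((1.8333)·(1.8333) + (1.8333)·(1.8333) + (-2.1667)·(-2.1667) + (-2.1667)·(-2.1667) + (-2.1667)·(-2.1667) + (2.8333)·(2.8333)) / 5 = 28.8333/5 = 5.7667
  S[X_1,X_2] = ((1.8333)·(2.6667) + (1.8333)·(-3.3333) + (-2.1667)·(-1.3333) + (-2.1667)·(-1.3333) + (-2.1667)·(0.6667) + (2.8333)·(2.6667)) / 5 = 10.6667/5 = 2.1333
  S[X_2,X_2] = ((2.6667)·(2.6667) + (-3.3333)·(-3.3333) + (-1.3333)·(-1.3333) + (-1.3333)·(-1.3333) + (0.6667)·(0.6667) + (2.6667)·(2.6667)) / 5 = 29.3333/5 = 5.8667
  S = [[5.7667, 2.1333],
 [2.1333, 5.8667]].

Step 3 — invert S. det(S) = 5.7667·5.8667 - (2.1333)² = 29.28.
  S^{-1} = (1/det) · [[d, -b], [-b, a]] = [[0.2004, -0.0729],
 [-0.0729, 0.1969]].

Step 4 — quadratic form (x̄ - mu_0)^T · S^{-1} · (x̄ - mu_0):
  S^{-1} · (x̄ - mu_0) = (0.7923, 0.2801),
  (x̄ - mu_0)^T · [...] = (5.1667)·(0.7923) + (3.3333)·(0.2801) = 5.0273.

Step 5 — scale by n: T² = 6 · 5.0273 = 30.1639.

T² ≈ 30.1639
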